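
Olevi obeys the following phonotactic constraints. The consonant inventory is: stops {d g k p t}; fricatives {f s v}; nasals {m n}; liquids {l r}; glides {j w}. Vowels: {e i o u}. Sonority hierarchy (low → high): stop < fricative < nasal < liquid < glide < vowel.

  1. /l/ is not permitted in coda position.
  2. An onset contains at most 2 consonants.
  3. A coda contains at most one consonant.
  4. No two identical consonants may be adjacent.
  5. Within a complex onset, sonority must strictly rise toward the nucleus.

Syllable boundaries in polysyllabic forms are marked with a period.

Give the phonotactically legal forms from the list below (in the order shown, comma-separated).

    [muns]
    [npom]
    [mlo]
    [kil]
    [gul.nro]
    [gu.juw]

[muns] — violates constraint 3: syllable 1 coda /ns/ has 2 consonants (> 1) → phonotactically illegal
[npom] — violates constraint 5: syllable 1 onset /np/: /n/ (nasal, 3) → /p/ (stop, 1) does not rise → phonotactically illegal
[mlo] — σ1 onset /ml/ (3→4 rises), coda /∅/ ok → phonotactically legal
[kil] — violates constraint 1: syllable 1 coda contains /l/ → phonotactically illegal
[gul.nro] — violates constraint 1: syllable 1 coda contains /l/ → phonotactically illegal
[gu.juw] — σ1 onset /g/, coda /∅/ ok; σ2 onset /j/, coda /w/ ok → phonotactically legal

[mlo], [gu.juw]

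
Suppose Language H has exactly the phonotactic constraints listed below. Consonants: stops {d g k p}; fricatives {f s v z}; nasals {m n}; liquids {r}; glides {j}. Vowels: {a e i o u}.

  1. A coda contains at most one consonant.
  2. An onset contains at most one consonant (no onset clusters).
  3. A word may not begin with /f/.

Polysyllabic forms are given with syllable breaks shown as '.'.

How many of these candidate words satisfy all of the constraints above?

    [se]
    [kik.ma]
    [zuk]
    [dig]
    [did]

[se] — σ1 onset /s/, coda /∅/ ok → permitted
[kik.ma] — σ1 onset /k/, coda /k/ ok; σ2 onset /m/, coda /∅/ ok → permitted
[zuk] — σ1 onset /z/, coda /k/ ok → permitted
[dig] — σ1 onset /d/, coda /g/ ok → permitted
[did] — σ1 onset /d/, coda /d/ ok → permitted
Permitted: [se], [kik.ma], [zuk], [dig], [did] → 5.

5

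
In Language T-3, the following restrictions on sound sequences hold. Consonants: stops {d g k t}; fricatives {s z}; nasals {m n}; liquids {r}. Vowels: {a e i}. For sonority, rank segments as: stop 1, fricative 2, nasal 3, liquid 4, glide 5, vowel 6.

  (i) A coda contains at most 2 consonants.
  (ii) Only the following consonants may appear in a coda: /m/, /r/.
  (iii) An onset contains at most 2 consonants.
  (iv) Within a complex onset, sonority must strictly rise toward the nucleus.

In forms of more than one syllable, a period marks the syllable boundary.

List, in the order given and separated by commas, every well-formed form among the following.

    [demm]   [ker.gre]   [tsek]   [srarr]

[demm] — σ1 onset /d/, coda /mm/ (2C) ok → well-formed
[ker.gre] — σ1 onset /k/, coda /r/ ok; σ2 onset /gr/ (1→4 rises), coda /∅/ ok → well-formed
[tsek] — violates constraint (ii): syllable 1 coda contains /k/, which is not a licensed coda consonant → ill-formed
[srarr] — σ1 onset /sr/ (2→4 rises), coda /rr/ (2C) ok → well-formed

[demm], [ker.gre], [srarr]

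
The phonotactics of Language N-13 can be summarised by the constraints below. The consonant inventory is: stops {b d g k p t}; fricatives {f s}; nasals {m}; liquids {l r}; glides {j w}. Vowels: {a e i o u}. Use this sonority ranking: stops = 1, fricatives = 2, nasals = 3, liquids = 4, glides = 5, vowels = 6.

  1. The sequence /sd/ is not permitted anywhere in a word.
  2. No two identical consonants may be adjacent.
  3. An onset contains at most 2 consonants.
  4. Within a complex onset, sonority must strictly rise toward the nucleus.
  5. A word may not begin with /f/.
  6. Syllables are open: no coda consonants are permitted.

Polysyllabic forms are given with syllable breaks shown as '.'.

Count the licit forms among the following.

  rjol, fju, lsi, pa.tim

0

rjol — violates constraint 6: syllable 1 coda /l/ has 1 consonant (> 0) → illicit
fju — violates constraint 5: word begins with /f/ → illicit
lsi — violates constraint 4: syllable 1 onset /ls/: /l/ (liquid, 4) → /s/ (fricative, 2) does not rise → illicit
pa.tim — violates constraint 6: syllable 2 coda /m/ has 1 consonant (> 0) → illicit
No form is licit → 0.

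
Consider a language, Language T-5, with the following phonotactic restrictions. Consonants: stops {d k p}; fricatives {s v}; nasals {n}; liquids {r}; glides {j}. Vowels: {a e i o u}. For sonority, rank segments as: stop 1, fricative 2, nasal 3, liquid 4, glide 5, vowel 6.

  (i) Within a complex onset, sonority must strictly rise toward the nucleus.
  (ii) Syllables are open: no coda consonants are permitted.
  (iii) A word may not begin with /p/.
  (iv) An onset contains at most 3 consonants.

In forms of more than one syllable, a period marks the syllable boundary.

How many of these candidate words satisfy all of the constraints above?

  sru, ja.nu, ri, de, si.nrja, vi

sru — σ1 onset /sr/ (2→4 rises), coda /∅/ ok → well-formed
ja.nu — σ1 onset /j/, coda /∅/ ok; σ2 onset /n/, coda /∅/ ok → well-formed
ri — σ1 onset /r/, coda /∅/ ok → well-formed
de — σ1 onset /d/, coda /∅/ ok → well-formed
si.nrja — σ1 onset /s/, coda /∅/ ok; σ2 onset /nrj/ (3→4→5 rises), coda /∅/ ok → well-formed
vi — σ1 onset /v/, coda /∅/ ok → well-formed
Well-formed: sru, ja.nu, ri, de, si.nrja, vi → 6.

6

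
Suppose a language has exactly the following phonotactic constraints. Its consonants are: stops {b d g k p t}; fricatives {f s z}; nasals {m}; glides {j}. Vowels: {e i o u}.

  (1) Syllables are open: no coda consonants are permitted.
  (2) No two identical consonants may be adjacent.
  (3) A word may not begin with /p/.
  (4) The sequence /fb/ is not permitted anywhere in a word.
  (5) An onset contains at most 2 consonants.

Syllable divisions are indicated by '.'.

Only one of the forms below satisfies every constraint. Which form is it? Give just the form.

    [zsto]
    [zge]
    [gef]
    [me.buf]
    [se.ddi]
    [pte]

[zge]

[zsto] — violates constraint 5: syllable 1 onset /zst/ has 3 consonants (> 2) → phonotactically illegal
[zge] — σ1 onset /zg/ (2C), coda /∅/ ok → phonotactically legal
[gef] — violates constraint 1: syllable 1 coda /f/ has 1 consonant (> 0) → phonotactically illegal
[me.buf] — violates constraint 1: syllable 2 coda /f/ has 1 consonant (> 0) → phonotactically illegal
[se.ddi] — violates constraint 2: adjacent identical consonants /dd/ → phonotactically illegal
[pte] — violates constraint 3: word begins with /p/ → phonotactically illegal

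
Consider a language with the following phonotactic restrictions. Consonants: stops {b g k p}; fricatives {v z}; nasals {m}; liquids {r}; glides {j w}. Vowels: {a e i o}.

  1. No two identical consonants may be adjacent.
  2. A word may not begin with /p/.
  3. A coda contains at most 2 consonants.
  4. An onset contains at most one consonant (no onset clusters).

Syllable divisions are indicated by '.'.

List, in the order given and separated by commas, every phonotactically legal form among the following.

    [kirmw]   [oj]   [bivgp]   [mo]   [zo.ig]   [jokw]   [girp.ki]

[oj], [mo], [zo.ig], [jokw], [girp.ki]

[kirmw] — violates constraint 3: syllable 1 coda /rmw/ has 3 consonants (> 2) → phonotactically illegal
[oj] — σ1 onset /∅/, coda /j/ ok → phonotactically legal
[bivgp] — violates constraint 3: syllable 1 coda /vgp/ has 3 consonants (> 2) → phonotactically illegal
[mo] — σ1 onset /m/, coda /∅/ ok → phonotactically legal
[zo.ig] — σ1 onset /z/, coda /∅/ ok; σ2 onset /∅/, coda /g/ ok → phonotactically legal
[jokw] — σ1 onset /j/, coda /kw/ (2C) ok → phonotactically legal
[girp.ki] — σ1 onset /g/, coda /rp/ (2C) ok; σ2 onset /k/, coda /∅/ ok → phonotactically legal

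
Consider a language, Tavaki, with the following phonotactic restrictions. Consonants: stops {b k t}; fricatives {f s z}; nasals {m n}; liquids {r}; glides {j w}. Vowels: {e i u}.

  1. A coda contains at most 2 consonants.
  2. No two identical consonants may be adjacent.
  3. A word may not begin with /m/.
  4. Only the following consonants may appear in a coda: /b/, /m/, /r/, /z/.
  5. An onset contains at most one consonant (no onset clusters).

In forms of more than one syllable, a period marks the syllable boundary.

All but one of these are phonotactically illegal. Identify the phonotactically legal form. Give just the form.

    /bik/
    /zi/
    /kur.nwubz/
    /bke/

/zi/

/bik/ — violates constraint 4: syllable 1 coda contains /k/, which is not a licensed coda consonant → phonotactically illegal
/zi/ — σ1 onset /z/, coda /∅/ ok → phonotactically legal
/kur.nwubz/ — violates constraint 5: syllable 2 onset /nw/ has 2 consonants (> 1) → phonotactically illegal
/bke/ — violates constraint 5: syllable 1 onset /bk/ has 2 consonants (> 1) → phonotactically illegal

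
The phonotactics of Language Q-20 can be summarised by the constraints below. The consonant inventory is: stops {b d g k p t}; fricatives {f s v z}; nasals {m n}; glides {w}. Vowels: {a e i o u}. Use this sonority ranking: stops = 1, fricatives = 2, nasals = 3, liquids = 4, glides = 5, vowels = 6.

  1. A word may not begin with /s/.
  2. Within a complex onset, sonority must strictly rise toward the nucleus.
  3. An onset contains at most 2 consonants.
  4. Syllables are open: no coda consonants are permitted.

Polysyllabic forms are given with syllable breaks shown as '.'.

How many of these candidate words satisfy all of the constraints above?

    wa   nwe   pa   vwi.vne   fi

wa — σ1 onset /w/, coda /∅/ ok → licit
nwe — σ1 onset /nw/ (3→5 rises), coda /∅/ ok → licit
pa — σ1 onset /p/, coda /∅/ ok → licit
vwi.vne — σ1 onset /vw/ (2→5 rises), coda /∅/ ok; σ2 onset /vn/ (2→3 rises), coda /∅/ ok → licit
fi — σ1 onset /f/, coda /∅/ ok → licit
Licit: wa, nwe, pa, vwi.vne, fi → 5.

5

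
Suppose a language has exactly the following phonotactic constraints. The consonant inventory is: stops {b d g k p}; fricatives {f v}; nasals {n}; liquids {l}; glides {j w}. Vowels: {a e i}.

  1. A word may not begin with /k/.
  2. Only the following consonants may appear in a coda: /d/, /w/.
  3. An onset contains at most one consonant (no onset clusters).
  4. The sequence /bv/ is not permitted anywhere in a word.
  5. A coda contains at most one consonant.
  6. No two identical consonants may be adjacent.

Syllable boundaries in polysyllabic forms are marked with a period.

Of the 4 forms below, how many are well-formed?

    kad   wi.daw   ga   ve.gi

3

kad — violates constraint 1: word begins with /k/ → ill-formed
wi.daw — σ1 onset /w/, coda /∅/ ok; σ2 onset /d/, coda /w/ ok → well-formed
ga — σ1 onset /g/, coda /∅/ ok → well-formed
ve.gi — σ1 onset /v/, coda /∅/ ok; σ2 onset /g/, coda /∅/ ok → well-formed
Well-formed: wi.daw, ga, ve.gi → 3.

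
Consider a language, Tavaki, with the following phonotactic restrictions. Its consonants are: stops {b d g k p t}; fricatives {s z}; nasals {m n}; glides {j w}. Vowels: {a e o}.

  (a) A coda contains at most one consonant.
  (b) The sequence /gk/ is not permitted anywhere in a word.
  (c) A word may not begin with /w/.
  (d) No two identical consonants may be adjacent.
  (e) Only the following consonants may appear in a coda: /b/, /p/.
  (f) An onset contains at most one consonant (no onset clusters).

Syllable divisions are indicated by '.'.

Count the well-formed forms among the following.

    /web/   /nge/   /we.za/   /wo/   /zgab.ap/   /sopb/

0

/web/ — violates constraint (c): word begins with /w/ → ill-formed
/nge/ — violates constraint (f): syllable 1 onset /ng/ has 2 consonants (> 1) → ill-formed
/we.za/ — violates constraint (c): word begins with /w/ → ill-formed
/wo/ — violates constraint (c): word begins with /w/ → ill-formed
/zgab.ap/ — violates constraint (f): syllable 1 onset /zg/ has 2 consonants (> 1) → ill-formed
/sopb/ — violates constraint (a): syllable 1 coda /pb/ has 2 consonants (> 1) → ill-formed
No form is well-formed → 0.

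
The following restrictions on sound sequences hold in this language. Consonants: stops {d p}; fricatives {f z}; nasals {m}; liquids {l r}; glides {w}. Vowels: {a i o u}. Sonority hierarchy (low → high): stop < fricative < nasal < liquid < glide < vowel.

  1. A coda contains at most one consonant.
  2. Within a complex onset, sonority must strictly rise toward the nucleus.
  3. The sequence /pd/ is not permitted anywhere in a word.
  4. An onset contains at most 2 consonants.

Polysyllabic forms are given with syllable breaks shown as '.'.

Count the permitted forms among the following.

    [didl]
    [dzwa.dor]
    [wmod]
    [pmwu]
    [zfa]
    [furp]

0

[didl] — violates constraint 1: syllable 1 coda /dl/ has 2 consonants (> 1) → not permitted
[dzwa.dor] — violates constraint 4: syllable 1 onset /dzw/ has 3 consonants (> 2) → not permitted
[wmod] — violates constraint 2: syllable 1 onset /wm/: /w/ (glide, 5) → /m/ (nasal, 3) does not rise → not permitted
[pmwu] — violates constraint 4: syllable 1 onset /pmw/ has 3 consonants (> 2) → not permitted
[zfa] — violates constraint 2: syllable 1 onset /zf/: /z/ (fricative, 2) → /f/ (fricative, 2) does not rise → not permitted
[furp] — violates constraint 1: syllable 1 coda /rp/ has 2 consonants (> 1) → not permitted
No form is permitted → 0.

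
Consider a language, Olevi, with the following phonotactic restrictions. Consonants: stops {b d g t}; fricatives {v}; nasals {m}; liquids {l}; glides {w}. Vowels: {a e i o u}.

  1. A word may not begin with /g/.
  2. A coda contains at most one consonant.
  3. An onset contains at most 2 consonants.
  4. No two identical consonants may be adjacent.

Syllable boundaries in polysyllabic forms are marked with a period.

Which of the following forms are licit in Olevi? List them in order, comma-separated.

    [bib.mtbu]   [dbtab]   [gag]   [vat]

[bib.mtbu] — violates constraint 3: syllable 2 onset /mtb/ has 3 consonants (> 2) → illicit
[dbtab] — violates constraint 3: syllable 1 onset /dbt/ has 3 consonants (> 2) → illicit
[gag] — violates constraint 1: word begins with /g/ → illicit
[vat] — σ1 onset /v/, coda /t/ ok → licit

[vat]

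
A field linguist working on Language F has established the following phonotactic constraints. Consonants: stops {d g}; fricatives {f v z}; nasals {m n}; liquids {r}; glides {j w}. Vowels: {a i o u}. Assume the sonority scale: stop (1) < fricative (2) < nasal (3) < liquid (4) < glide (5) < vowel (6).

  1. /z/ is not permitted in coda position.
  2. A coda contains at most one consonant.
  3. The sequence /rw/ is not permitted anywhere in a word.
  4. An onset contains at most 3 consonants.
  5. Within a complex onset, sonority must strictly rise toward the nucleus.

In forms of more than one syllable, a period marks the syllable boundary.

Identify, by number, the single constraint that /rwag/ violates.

3

/rwag/: contains banned sequence /rw/.
This is a violation of constraint 3: "The sequence /rw/ is not permitted anywhere in a word."
The remaining constraints (1, 2, 4, 5) are satisfied.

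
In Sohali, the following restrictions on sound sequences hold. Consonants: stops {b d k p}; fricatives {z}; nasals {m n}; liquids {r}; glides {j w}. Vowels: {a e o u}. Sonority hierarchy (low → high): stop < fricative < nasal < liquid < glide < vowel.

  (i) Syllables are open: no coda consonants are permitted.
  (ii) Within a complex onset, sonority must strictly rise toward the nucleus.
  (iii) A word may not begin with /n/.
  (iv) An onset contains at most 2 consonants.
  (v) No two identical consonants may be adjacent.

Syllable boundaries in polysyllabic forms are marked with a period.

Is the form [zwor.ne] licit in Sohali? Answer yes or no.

[zwor.ne] — violates constraint (i): syllable 1 coda /r/ has 1 consonant (> 0) → illicit

no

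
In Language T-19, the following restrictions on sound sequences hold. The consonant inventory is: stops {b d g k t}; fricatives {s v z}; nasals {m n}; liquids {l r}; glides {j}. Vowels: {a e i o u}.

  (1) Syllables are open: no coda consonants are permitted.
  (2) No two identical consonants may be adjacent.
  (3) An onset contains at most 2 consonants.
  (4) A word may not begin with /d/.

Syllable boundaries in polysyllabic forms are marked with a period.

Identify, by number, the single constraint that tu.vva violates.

tu.vva: adjacent identical consonants /vv/.
This is a violation of constraint 2: "No two identical consonants may be adjacent."
The remaining constraints (1, 3, 4) are satisfied.

2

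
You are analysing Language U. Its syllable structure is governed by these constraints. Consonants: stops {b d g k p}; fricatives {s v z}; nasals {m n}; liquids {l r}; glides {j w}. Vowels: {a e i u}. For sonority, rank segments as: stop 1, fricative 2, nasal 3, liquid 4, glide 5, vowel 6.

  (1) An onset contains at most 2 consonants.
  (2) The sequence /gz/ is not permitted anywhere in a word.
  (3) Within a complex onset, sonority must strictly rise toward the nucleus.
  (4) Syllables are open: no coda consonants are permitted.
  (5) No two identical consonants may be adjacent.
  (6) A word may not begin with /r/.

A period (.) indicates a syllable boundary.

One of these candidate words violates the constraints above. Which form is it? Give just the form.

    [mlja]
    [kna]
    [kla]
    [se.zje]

[mlja] — violates constraint 1: syllable 1 onset /mlj/ has 3 consonants (> 2) → ill-formed
[kna] — σ1 onset /kn/ (1→3 rises), coda /∅/ ok → well-formed
[kla] — σ1 onset /kl/ (1→4 rises), coda /∅/ ok → well-formed
[se.zje] — σ1 onset /s/, coda /∅/ ok; σ2 onset /zj/ (2→5 rises), coda /∅/ ok → well-formed

[mlja]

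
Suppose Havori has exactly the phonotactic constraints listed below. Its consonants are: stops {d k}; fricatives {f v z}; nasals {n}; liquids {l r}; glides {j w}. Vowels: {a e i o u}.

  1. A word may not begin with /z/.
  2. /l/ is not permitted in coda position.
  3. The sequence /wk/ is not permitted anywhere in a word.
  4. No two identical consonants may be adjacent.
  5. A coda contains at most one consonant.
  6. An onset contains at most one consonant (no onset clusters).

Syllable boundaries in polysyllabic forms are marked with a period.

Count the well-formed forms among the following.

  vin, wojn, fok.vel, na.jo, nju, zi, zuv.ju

vin — σ1 onset /v/, coda /n/ ok → well-formed
wojn — violates constraint 5: syllable 1 coda /jn/ has 2 consonants (> 1) → ill-formed
fok.vel — violates constraint 2: syllable 2 coda contains /l/ → ill-formed
na.jo — σ1 onset /n/, coda /∅/ ok; σ2 onset /j/, coda /∅/ ok → well-formed
nju — violates constraint 6: syllable 1 onset /nj/ has 2 consonants (> 1) → ill-formed
zi — violates constraint 1: word begins with /z/ → ill-formed
zuv.ju — violates constraint 1: word begins with /z/ → ill-formed
Well-formed: vin, na.jo → 2.

2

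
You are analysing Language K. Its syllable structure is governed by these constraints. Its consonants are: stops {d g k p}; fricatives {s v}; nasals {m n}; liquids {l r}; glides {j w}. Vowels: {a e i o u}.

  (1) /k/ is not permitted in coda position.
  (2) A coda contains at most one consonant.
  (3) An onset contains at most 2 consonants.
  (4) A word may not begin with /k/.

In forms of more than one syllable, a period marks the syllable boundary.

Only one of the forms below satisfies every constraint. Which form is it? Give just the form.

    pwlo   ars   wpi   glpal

pwlo — violates constraint 3: syllable 1 onset /pwl/ has 3 consonants (> 2) → phonotactically illegal
ars — violates constraint 2: syllable 1 coda /rs/ has 2 consonants (> 1) → phonotactically illegal
wpi — σ1 onset /wp/ (2C), coda /∅/ ok → phonotactically legal
glpal — violates constraint 3: syllable 1 onset /glp/ has 3 consonants (> 2) → phonotactically illegal

wpi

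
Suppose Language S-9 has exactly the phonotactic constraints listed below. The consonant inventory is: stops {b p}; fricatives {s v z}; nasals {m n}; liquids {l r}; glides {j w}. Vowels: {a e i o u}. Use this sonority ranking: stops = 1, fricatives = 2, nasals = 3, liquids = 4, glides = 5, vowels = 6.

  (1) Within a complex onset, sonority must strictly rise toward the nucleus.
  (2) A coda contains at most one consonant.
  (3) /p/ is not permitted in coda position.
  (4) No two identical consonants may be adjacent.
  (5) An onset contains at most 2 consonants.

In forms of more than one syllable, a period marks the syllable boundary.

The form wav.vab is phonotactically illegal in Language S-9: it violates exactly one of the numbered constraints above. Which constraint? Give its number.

4

wav.vab: adjacent identical consonants /vv/.
This is a violation of constraint 4: "No two identical consonants may be adjacent."
The remaining constraints (1, 2, 3, 5) are satisfied.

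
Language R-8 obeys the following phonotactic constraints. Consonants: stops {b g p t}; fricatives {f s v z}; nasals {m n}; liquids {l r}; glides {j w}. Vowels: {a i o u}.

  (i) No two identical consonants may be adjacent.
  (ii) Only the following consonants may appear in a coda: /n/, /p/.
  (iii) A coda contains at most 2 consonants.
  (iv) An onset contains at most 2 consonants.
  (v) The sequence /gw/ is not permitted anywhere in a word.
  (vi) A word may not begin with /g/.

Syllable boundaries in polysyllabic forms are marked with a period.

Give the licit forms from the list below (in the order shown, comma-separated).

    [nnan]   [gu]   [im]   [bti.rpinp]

[bti.rpinp]

[nnan] — violates constraint (i): adjacent identical consonants /nn/ → illicit
[gu] — violates constraint (vi): word begins with /g/ → illicit
[im] — violates constraint (ii): syllable 1 coda contains /m/, which is not a licensed coda consonant → illicit
[bti.rpinp] — σ1 onset /bt/ (2C), coda /∅/ ok; σ2 onset /rp/ (2C), coda /np/ (2C) ok → licit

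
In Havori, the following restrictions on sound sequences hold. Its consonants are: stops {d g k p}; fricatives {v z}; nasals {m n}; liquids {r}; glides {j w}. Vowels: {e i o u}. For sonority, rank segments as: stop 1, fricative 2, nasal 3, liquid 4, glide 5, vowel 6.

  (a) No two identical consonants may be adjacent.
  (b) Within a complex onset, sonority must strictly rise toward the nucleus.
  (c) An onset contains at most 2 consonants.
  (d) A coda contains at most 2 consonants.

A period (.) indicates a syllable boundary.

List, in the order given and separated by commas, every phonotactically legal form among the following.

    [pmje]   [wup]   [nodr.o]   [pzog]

[wup], [nodr.o], [pzog]

[pmje] — violates constraint (c): syllable 1 onset /pmj/ has 3 consonants (> 2) → phonotactically illegal
[wup] — σ1 onset /w/, coda /p/ ok → phonotactically legal
[nodr.o] — σ1 onset /n/, coda /dr/ (2C) ok; σ2 onset /∅/, coda /∅/ ok → phonotactically legal
[pzog] — σ1 onset /pz/ (1→2 rises), coda /g/ ok → phonotactically legal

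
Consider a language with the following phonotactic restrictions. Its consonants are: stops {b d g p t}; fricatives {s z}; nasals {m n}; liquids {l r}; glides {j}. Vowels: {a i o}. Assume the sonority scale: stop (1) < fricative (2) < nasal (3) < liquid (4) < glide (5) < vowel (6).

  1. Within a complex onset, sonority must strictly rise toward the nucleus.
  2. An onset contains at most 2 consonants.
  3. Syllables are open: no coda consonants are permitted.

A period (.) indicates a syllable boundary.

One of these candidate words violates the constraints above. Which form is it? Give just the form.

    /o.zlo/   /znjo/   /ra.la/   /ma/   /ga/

/znjo/

/o.zlo/ — σ1 onset /∅/, coda /∅/ ok; σ2 onset /zl/ (2→4 rises), coda /∅/ ok → well-formed
/znjo/ — violates constraint 2: syllable 1 onset /znj/ has 3 consonants (> 2) → ill-formed
/ra.la/ — σ1 onset /r/, coda /∅/ ok; σ2 onset /l/, coda /∅/ ok → well-formed
/ma/ — σ1 onset /m/, coda /∅/ ok → well-formed
/ga/ — σ1 onset /g/, coda /∅/ ok → well-formed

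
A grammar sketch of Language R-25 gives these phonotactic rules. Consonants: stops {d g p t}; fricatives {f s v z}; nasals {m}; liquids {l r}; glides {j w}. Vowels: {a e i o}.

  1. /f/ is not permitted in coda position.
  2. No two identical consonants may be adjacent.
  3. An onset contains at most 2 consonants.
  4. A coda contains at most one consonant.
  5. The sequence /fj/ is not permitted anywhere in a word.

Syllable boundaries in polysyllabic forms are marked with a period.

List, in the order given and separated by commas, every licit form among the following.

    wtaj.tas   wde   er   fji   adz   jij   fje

wtaj.tas — σ1 onset /wt/ (2C), coda /j/ ok; σ2 onset /t/, coda /s/ ok → licit
wde — σ1 onset /wd/ (2C), coda /∅/ ok → licit
er — σ1 onset /∅/, coda /r/ ok → licit
fji — violates constraint 5: contains banned sequence /fj/ → illicit
adz — violates constraint 4: syllable 1 coda /dz/ has 2 consonants (> 1) → illicit
jij — σ1 onset /j/, coda /j/ ok → licit
fje — violates constraint 5: contains banned sequence /fj/ → illicit

wtaj.tas, wde, er, jij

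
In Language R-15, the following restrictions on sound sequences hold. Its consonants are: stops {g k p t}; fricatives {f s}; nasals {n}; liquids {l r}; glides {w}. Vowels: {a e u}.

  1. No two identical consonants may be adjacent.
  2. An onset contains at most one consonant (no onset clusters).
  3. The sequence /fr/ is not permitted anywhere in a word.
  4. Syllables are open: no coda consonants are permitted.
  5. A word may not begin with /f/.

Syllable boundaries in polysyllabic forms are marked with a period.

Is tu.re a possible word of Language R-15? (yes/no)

tu.re — σ1 onset /t/, coda /∅/ ok; σ2 onset /r/, coda /∅/ ok → phonotactically legal

yes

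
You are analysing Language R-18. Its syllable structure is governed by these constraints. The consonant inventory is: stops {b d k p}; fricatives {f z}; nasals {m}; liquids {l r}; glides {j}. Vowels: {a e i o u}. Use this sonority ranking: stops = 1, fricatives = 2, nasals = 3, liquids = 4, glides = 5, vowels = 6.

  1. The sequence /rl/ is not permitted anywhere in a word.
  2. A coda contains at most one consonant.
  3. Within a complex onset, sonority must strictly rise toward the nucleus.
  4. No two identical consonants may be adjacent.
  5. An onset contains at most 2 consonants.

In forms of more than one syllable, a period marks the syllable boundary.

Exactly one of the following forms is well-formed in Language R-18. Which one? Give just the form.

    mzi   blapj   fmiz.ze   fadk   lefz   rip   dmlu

mzi — violates constraint 3: syllable 1 onset /mz/: /m/ (nasal, 3) → /z/ (fricative, 2) does not rise → ill-formed
blapj — violates constraint 2: syllable 1 coda /pj/ has 2 consonants (> 1) → ill-formed
fmiz.ze — violates constraint 4: adjacent identical consonants /zz/ → ill-formed
fadk — violates constraint 2: syllable 1 coda /dk/ has 2 consonants (> 1) → ill-formed
lefz — violates constraint 2: syllable 1 coda /fz/ has 2 consonants (> 1) → ill-formed
rip — σ1 onset /r/, coda /p/ ok → well-formed
dmlu — violates constraint 5: syllable 1 onset /dml/ has 3 consonants (> 2) → ill-formed

rip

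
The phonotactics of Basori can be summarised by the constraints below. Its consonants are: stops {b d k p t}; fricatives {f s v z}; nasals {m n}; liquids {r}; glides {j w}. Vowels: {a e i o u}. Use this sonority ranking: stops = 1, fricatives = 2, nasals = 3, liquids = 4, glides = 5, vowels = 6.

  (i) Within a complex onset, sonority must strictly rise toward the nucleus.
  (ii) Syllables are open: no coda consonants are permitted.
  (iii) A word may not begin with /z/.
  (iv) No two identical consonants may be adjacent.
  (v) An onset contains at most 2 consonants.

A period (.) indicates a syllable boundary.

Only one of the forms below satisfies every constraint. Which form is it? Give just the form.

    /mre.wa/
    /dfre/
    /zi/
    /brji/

/mre.wa/

/mre.wa/ — σ1 onset /mr/ (3→4 rises), coda /∅/ ok; σ2 onset /w/, coda /∅/ ok → phonotactically legal
/dfre/ — violates constraint (v): syllable 1 onset /dfr/ has 3 consonants (> 2) → phonotactically illegal
/zi/ — violates constraint (iii): word begins with /z/ → phonotactically illegal
/brji/ — violates constraint (v): syllable 1 onset /brj/ has 3 consonants (> 2) → phonotactically illegal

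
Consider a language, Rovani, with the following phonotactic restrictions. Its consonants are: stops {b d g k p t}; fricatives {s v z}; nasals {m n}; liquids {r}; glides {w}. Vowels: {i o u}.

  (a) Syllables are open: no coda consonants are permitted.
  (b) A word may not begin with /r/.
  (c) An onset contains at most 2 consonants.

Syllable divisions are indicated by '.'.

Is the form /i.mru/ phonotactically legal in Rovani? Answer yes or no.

/i.mru/ — σ1 onset /∅/, coda /∅/ ok; σ2 onset /mr/ (2C), coda /∅/ ok → phonotactically legal

yes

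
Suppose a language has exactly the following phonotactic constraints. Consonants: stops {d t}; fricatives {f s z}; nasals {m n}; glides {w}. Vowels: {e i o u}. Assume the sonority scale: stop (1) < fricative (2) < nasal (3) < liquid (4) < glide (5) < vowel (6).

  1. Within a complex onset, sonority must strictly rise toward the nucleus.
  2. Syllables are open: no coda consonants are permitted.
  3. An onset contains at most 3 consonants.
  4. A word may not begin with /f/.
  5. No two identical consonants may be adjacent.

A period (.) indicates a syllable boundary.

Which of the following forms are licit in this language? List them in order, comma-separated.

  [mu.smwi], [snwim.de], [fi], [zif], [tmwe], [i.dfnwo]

[mu.smwi] — σ1 onset /m/, coda /∅/ ok; σ2 onset /smw/ (2→3→5 rises), coda /∅/ ok → licit
[snwim.de] — violates constraint 2: syllable 1 coda /m/ has 1 consonant (> 0) → illicit
[fi] — violates constraint 4: word begins with /f/ → illicit
[zif] — violates constraint 2: syllable 1 coda /f/ has 1 consonant (> 0) → illicit
[tmwe] — σ1 onset /tmw/ (1→3→5 rises), coda /∅/ ok → licit
[i.dfnwo] — violates constraint 3: syllable 2 onset /dfnw/ has 4 consonants (> 3) → illicit

[mu.smwi], [tmwe]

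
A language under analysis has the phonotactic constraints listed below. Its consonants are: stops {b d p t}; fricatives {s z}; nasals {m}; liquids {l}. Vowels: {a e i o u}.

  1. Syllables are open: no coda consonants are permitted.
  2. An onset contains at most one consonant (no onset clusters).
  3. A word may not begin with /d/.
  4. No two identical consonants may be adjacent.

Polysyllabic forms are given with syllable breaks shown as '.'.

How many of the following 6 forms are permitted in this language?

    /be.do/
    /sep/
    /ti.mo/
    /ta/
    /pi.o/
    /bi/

5

/be.do/ — σ1 onset /b/, coda /∅/ ok; σ2 onset /d/, coda /∅/ ok → permitted
/sep/ — violates constraint 1: syllable 1 coda /p/ has 1 consonant (> 0) → not permitted
/ti.mo/ — σ1 onset /t/, coda /∅/ ok; σ2 onset /m/, coda /∅/ ok → permitted
/ta/ — σ1 onset /t/, coda /∅/ ok → permitted
/pi.o/ — σ1 onset /p/, coda /∅/ ok; σ2 onset /∅/, coda /∅/ ok → permitted
/bi/ — σ1 onset /b/, coda /∅/ ok → permitted
Permitted: /be.do/, /ti.mo/, /ta/, /pi.o/, /bi/ → 5.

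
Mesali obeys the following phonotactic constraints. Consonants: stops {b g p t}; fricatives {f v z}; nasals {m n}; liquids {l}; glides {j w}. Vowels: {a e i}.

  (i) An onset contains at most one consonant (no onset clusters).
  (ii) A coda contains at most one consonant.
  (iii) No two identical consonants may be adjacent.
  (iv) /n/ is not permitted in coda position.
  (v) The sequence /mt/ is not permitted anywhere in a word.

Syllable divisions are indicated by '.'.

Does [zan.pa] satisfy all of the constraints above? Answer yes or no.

no

[zan.pa] — violates constraint (iv): syllable 1 coda contains /n/ → phonotactically illegal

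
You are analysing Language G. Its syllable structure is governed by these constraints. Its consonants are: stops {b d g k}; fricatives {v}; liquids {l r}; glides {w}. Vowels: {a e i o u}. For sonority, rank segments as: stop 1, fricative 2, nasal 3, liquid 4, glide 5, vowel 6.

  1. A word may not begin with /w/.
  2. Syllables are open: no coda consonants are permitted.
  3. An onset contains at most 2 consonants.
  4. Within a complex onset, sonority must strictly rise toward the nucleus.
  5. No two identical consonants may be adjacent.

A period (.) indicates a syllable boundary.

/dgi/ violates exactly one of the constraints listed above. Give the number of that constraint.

/dgi/: syllable 1 onset /dg/: /d/ (stop, 1) → /g/ (stop, 1) does not rise.
This is a violation of constraint 4: "Within a complex onset, sonority must strictly rise toward the nucleus."
The remaining constraints (1, 2, 3, 5) are satisfied.

4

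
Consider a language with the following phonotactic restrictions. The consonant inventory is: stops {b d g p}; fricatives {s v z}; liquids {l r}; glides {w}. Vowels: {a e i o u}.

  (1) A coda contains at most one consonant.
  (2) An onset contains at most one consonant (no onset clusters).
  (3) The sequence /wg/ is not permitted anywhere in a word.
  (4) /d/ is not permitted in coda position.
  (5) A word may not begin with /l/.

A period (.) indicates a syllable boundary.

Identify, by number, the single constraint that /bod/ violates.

4

/bod/: syllable 1 coda contains /d/.
This is a violation of constraint 4: "/d/ is not permitted in coda position."
The remaining constraints (1, 2, 3, 5) are satisfied.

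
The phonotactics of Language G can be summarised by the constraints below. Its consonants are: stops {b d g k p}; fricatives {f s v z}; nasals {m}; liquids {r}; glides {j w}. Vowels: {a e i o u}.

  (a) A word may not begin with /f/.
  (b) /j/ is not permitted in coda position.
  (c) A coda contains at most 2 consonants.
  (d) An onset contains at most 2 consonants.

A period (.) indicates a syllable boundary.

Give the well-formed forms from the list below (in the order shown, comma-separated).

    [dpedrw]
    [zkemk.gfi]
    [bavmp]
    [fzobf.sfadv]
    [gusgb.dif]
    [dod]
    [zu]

[dpedrw] — violates constraint (c): syllable 1 coda /drw/ has 3 consonants (> 2) → ill-formed
[zkemk.gfi] — σ1 onset /zk/ (2C), coda /mk/ (2C) ok; σ2 onset /gf/ (2C), coda /∅/ ok → well-formed
[bavmp] — violates constraint (c): syllable 1 coda /vmp/ has 3 consonants (> 2) → ill-formed
[fzobf.sfadv] — violates constraint (a): word begins with /f/ → ill-formed
[gusgb.dif] — violates constraint (c): syllable 1 coda /sgb/ has 3 consonants (> 2) → ill-formed
[dod] — σ1 onset /d/, coda /d/ ok → well-formed
[zu] — σ1 onset /z/, coda /∅/ ok → well-formed

[zkemk.gfi], [dod], [zu]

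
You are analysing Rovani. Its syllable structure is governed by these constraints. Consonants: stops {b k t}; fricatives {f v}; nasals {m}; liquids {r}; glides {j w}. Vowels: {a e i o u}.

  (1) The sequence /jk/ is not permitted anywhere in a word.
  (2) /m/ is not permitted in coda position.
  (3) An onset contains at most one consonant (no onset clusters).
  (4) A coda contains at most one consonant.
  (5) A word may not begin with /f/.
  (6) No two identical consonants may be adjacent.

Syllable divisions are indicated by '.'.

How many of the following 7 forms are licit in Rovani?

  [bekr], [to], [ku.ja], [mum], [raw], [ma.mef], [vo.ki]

5

[bekr] — violates constraint 4: syllable 1 coda /kr/ has 2 consonants (> 1) → illicit
[to] — σ1 onset /t/, coda /∅/ ok → licit
[ku.ja] — σ1 onset /k/, coda /∅/ ok; σ2 onset /j/, coda /∅/ ok → licit
[mum] — violates constraint 2: syllable 1 coda contains /m/ → illicit
[raw] — σ1 onset /r/, coda /w/ ok → licit
[ma.mef] — σ1 onset /m/, coda /∅/ ok; σ2 onset /m/, coda /f/ ok → licit
[vo.ki] — σ1 onset /v/, coda /∅/ ok; σ2 onset /k/, coda /∅/ ok → licit
Licit: [to], [ku.ja], [raw], [ma.mef], [vo.ki] → 5.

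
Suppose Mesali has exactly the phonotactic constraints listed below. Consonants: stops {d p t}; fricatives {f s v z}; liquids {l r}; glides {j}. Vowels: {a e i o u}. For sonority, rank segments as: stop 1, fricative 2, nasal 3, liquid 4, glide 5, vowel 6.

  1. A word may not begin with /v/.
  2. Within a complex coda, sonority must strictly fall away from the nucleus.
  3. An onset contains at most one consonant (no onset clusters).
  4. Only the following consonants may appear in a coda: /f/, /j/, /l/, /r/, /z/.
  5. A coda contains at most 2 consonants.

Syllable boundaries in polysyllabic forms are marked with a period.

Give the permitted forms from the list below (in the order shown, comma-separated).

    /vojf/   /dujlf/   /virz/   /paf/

/paf/

/vojf/ — violates constraint 1: word begins with /v/ → not permitted
/dujlf/ — violates constraint 5: syllable 1 coda /jlf/ has 3 consonants (> 2) → not permitted
/virz/ — violates constraint 1: word begins with /v/ → not permitted
/paf/ — σ1 onset /p/, coda /f/ ok → permitted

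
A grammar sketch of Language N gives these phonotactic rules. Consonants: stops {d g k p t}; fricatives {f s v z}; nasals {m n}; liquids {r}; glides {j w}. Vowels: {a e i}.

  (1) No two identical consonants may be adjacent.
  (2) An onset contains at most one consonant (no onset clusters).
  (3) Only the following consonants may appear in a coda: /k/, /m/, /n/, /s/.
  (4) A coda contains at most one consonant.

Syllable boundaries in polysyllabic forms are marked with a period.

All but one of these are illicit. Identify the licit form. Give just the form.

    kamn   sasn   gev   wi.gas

wi.gas

kamn — violates constraint 4: syllable 1 coda /mn/ has 2 consonants (> 1) → illicit
sasn — violates constraint 4: syllable 1 coda /sn/ has 2 consonants (> 1) → illicit
gev — violates constraint 3: syllable 1 coda contains /v/, which is not a licensed coda consonant → illicit
wi.gas — σ1 onset /w/, coda /∅/ ok; σ2 onset /g/, coda /s/ ok → licit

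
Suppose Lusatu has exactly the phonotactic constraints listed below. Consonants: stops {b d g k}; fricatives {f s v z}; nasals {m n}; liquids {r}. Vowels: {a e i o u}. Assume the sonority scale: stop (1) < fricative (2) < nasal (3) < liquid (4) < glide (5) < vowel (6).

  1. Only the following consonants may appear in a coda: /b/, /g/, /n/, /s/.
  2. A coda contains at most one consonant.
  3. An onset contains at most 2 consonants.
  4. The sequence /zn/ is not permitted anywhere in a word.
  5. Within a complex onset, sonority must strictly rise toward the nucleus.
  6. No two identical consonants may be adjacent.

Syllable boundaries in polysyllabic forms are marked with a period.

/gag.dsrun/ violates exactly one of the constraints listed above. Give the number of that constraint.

3

/gag.dsrun/: syllable 2 onset /dsr/ has 3 consonants (> 2).
This is a violation of constraint 3: "An onset contains at most 2 consonants."
The remaining constraints (1, 2, 4, 5, 6) are satisfied.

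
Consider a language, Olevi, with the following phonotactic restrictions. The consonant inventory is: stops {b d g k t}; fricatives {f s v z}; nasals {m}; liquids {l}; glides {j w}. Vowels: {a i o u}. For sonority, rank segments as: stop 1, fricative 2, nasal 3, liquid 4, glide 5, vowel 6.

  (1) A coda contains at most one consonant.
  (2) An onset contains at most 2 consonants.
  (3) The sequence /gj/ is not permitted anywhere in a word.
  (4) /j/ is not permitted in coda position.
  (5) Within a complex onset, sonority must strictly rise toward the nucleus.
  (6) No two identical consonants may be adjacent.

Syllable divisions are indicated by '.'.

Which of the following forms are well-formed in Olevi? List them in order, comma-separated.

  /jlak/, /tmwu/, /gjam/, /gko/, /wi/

/wi/

/jlak/ — violates constraint 5: syllable 1 onset /jl/: /j/ (glide, 5) → /l/ (liquid, 4) does not rise → ill-formed
/tmwu/ — violates constraint 2: syllable 1 onset /tmw/ has 3 consonants (> 2) → ill-formed
/gjam/ — violates constraint 3: contains banned sequence /gj/ → ill-formed
/gko/ — violates constraint 5: syllable 1 onset /gk/: /g/ (stop, 1) → /k/ (stop, 1) does not rise → ill-formed
/wi/ — σ1 onset /w/, coda /∅/ ok → well-formed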